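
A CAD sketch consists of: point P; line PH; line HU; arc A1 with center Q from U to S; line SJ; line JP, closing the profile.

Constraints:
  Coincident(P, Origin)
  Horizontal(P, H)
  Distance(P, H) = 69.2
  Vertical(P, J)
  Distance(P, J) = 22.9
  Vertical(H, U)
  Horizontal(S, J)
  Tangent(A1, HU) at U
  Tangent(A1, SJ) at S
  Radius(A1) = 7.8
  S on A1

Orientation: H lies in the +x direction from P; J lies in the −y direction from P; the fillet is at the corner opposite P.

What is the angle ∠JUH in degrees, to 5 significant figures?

96.431°

The virtual corner opposite P is at (69.200, -22.900). A1 meets HU tangentially, so QU is at right angles to HU and A1 meets SJ tangentially, so QS is at right angles to SJ, with radius 7.8, so the center Q sits 7.8 in from both sides at Q = (61.400, -15.100). That places the tangent points at U = (69.200, -15.100) on HU and S = (61.400, -22.900) on SJ. Then cos ∠JUH = UJ·UH / (|UJ||UH|), giving 96.431°.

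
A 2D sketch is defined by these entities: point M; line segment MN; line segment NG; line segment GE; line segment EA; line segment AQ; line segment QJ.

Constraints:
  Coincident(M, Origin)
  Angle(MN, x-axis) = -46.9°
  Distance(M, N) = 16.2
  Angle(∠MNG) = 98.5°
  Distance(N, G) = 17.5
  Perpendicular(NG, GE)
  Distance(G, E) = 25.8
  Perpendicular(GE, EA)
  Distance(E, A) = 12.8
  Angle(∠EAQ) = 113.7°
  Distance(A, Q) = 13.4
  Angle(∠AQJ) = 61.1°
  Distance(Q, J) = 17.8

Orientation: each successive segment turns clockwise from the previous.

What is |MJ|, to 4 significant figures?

19.46

M is at the origin; MN runs at -46.9° with length 16.2, so N = (11.07, -11.83). ∠MNG = 98.5° gives NG at -128.4° from the x-axis; with |NG| = 17.5, G = (0.1989, -25.54). The perpendicularity gives GE at right angles to NG, so GE runs at 141.6°; with |GE| = 25.8, E = (-20.02, -9.518). GE ⟂ EA, so EA runs at 51.60°; with |EA| = 12.8, A = (-12.07, 0.5136). ∠EAQ = 113.7° gives AQ at -14.70° from the x-axis; with |AQ| = 13.4, Q = (0.8917, -2.887). ∠AQJ = 61.1° gives QJ at -133.6° from the x-axis; with |QJ| = 17.8, J = (-11.38, -15.78). Then |MJ| = |J − M| = 19.46.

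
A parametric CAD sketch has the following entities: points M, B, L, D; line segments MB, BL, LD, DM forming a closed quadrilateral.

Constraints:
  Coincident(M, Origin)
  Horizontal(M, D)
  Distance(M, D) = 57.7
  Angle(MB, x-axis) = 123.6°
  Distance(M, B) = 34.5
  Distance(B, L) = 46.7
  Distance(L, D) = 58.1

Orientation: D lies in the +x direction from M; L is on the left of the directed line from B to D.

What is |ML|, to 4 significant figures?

52.86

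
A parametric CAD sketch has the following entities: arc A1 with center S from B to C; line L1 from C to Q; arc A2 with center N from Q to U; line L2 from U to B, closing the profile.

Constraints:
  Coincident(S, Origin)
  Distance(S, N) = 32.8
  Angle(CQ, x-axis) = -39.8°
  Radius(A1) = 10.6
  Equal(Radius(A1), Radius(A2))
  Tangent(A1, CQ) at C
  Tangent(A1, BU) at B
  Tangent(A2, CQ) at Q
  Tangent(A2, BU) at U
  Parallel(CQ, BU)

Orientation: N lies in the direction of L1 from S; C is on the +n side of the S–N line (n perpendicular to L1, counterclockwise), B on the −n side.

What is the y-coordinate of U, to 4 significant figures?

-29.14

The slot axis is L1's direction at -39.8°, so u = (cos -39.8°, sin -39.8°) = (0.7683, -0.6401) and n = (−sin -39.8°, cos -39.8°) = (0.6401, 0.7683). S is at the origin and N lies 32.8 along u from S, so N = 32.8·u = (25.20, -21.00). Tangency of A1 to both parallel lines with radius 10.6 puts C and B at S ± 10.6·n: C = (6.785, 8.144), B = (-6.785, -8.144). Equal radii place Q and U the same way about N: Q = N + 10.6·n = (31.98, -12.85), U = N − 10.6·n = (18.41, -29.14). So U.y = -29.14.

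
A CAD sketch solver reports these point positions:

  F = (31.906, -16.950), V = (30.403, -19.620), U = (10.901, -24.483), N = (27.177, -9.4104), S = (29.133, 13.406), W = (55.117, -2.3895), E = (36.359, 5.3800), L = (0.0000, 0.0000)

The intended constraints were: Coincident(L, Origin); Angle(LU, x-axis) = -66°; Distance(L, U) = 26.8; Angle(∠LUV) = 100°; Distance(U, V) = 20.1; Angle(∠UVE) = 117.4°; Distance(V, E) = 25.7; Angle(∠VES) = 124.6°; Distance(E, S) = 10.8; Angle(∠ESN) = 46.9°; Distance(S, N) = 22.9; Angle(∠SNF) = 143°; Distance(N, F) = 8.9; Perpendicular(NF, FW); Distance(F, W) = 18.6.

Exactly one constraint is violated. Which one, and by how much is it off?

Distance(F, W) = 18.6 — off by 8.80.

L = (0.00, 0.00) ✓; LU at -66.00° ✓; |LU| = 26.80 ✓; ∠LUV = 100.0° ✓; |UV| = 20.10 ✓; ∠UVE = 117.4° ✓; |VE| = 25.70 ✓; ∠VES = 124.6° ✓; |ES| = 10.80 ✓; ∠ESN = 46.90° ✓; |SN| = 22.90 ✓; ∠SNF = 143.0° ✓; |NF| = 8.900 ✓; ∠(NF, FW) = 90.00° ✓; |FW| = 27.40 ✗.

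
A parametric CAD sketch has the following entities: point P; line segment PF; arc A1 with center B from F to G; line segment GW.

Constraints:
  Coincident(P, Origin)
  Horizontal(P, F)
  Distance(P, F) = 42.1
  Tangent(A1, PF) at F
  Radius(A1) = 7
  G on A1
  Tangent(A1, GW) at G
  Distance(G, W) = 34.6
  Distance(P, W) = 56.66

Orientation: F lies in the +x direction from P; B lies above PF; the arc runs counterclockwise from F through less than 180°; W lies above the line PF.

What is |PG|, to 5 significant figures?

49.608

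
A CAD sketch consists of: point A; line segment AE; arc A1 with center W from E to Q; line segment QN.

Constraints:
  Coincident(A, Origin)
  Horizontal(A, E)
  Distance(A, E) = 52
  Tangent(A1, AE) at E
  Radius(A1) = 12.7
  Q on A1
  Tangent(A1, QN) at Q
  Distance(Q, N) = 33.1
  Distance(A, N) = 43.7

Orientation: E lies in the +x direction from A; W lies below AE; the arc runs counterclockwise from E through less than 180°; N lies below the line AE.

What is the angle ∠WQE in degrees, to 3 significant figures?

59.2°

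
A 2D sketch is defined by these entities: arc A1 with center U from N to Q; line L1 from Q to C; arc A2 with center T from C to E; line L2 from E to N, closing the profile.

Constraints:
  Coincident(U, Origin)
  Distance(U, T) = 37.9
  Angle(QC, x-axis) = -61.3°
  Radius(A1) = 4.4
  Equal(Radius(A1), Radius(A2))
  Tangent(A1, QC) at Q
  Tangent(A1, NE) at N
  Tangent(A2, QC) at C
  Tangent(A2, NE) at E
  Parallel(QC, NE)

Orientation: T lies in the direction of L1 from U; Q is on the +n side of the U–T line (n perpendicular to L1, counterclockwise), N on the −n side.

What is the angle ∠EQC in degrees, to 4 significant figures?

13.07°

The slot axis is L1's direction at -61.3°, so u = (cos -61.3°, sin -61.3°) = (0.4802, -0.8771) and n = (−sin -61.3°, cos -61.3°) = (0.8771, 0.4802). U is at the origin and T lies 37.9 along u from U, so T = 37.9·u = (18.20, -33.24). Tangency of A1 to both parallel lines with radius 4.4 puts Q and N at U ± 4.4·n: Q = (3.859, 2.113), N = (-3.859, -2.113). Equal radii place C and E the same way about T: C = T + 4.4·n = (22.06, -31.13), E = T − 4.4·n = (14.34, -35.36). Then cos ∠EQC = QE·QC / (|QE||QC|), giving 13.07°.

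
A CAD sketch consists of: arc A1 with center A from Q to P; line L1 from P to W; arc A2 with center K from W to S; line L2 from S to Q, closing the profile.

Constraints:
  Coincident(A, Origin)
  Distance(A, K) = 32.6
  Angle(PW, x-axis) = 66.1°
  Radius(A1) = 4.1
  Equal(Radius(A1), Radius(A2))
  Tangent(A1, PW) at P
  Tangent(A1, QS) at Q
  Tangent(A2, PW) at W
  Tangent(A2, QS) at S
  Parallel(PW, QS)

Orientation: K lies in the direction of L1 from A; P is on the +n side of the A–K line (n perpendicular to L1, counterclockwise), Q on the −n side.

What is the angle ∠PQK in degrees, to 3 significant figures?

82.8°

The slot axis is L1's direction at 66.1°, so u = (cos 66.1°, sin 66.1°) = (0.405, 0.914) and n = (−sin 66.1°, cos 66.1°) = (-0.914, 0.405). A is at the origin and K lies 32.6 along u from A, so K = 32.6·u = (13.2, 29.8). Tangency of A1 to both parallel lines with radius 4.1 puts P and Q at A ± 4.1·n: P = (-3.75, 1.66), Q = (3.75, -1.66). Then cos ∠PQK = QP·QK / (|QP||QK|), giving 82.8°.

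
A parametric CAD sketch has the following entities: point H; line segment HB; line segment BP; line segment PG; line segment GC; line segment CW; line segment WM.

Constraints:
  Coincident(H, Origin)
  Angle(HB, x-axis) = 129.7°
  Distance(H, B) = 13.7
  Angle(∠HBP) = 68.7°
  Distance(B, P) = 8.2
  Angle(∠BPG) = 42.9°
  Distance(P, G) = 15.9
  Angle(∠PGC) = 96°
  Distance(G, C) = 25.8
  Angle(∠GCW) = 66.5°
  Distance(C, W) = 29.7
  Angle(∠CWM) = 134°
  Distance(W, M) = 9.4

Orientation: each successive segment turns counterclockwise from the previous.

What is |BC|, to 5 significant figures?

23.698

H is at the origin; HB runs at 129.7° with length 13.7, so B = (-8.7511, 10.541). ∠HBP = 68.7° gives BP at -119.00° from the x-axis; with |BP| = 8.2, P = (-12.727, 3.3689). ∠BPG = 42.9° gives PG at 18.100° from the x-axis; with |PG| = 15.9, G = (2.3866, 8.3086). ∠PGC = 96.0° gives GC at 102.10° from the x-axis; with |GC| = 25.8, C = (-3.0215, 33.535). Then |BC| = |C − B| = 23.698.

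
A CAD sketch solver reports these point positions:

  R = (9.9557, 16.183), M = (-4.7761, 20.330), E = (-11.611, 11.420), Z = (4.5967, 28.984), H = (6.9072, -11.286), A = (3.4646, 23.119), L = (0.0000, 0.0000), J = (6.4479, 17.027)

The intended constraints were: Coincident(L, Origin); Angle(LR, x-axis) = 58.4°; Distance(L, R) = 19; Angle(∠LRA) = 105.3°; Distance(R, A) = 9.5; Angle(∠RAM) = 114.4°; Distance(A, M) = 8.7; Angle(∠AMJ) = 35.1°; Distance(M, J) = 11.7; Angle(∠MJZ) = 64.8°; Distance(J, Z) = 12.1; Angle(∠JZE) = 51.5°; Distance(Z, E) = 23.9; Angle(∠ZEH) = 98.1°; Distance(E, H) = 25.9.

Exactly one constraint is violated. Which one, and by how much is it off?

Distance(E, H) = 25.9 — off by 3.40.

L = (0.00, 0.00) ✓; LR at 58.40° ✓; |LR| = 19.00 ✓; ∠LRA = 105.3° ✓; |RA| = 9.500 ✓; ∠RAM = 114.4° ✓; |AM| = 8.700 ✓; ∠AMJ = 35.10° ✓; |MJ| = 11.70 ✓; ∠MJZ = 64.80° ✓; |JZ| = 12.10 ✓; ∠JZE = 51.50° ✓; |ZE| = 23.90 ✓; ∠ZEH = 98.10° ✓; |EH| = 29.30 ✗.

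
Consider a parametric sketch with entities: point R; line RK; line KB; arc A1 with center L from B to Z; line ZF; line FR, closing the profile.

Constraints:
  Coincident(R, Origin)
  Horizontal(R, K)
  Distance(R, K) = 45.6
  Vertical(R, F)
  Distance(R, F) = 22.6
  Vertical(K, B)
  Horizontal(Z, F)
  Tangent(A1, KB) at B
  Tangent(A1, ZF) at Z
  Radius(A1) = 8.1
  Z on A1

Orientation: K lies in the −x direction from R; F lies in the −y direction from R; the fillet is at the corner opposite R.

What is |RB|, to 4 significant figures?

47.85

The virtual corner opposite R is at (-45.60, -22.60). A1 meets KB tangentially, so LB is at right angles to KB and A1 meets ZF tangentially, so LZ is at right angles to ZF, with radius 8.1, so the center L sits 8.1 in from both sides at L = (-37.50, -14.50). That places the tangent points at B = (-45.60, -14.50) on KB and Z = (-37.50, -22.60) on ZF. Then |RB| = |B − R| = 47.85.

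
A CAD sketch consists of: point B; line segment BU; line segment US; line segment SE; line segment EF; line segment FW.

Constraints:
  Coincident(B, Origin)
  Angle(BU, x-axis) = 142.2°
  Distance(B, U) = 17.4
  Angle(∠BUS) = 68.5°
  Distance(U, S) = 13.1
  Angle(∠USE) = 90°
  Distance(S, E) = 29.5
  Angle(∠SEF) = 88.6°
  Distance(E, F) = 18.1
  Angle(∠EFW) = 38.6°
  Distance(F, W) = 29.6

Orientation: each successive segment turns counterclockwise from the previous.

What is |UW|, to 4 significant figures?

21.68

∠SEF = 88.6° gives EF at 75.10° from the x-axis; with |EF| = 18.1, F = (15.54, 7.303). ∠EFW = 38.6° gives FW at -143.5° from the x-axis; with |FW| = 29.6, W = (-8.251, -10.30). Then |UW| = |W − U| = 21.68.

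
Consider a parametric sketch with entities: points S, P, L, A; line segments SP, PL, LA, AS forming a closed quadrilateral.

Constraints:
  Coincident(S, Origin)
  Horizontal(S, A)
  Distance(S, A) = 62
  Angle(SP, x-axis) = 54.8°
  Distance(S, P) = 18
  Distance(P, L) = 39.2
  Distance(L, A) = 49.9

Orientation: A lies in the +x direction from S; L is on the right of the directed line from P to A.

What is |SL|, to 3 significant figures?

29.8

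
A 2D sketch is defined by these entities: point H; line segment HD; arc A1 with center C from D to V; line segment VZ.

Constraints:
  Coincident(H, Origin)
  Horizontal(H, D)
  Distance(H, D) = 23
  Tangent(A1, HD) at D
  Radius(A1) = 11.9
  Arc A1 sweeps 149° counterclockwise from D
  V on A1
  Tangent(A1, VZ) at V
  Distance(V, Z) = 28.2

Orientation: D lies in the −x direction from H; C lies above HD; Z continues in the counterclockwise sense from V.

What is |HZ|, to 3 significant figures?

55.0

H is at the origin; H and D share the same y with |HD| = 23.0 and D on the −x side, so D = (-23.0, 0.00). Tangency of A1 to HD means the radius CD is perpendicular to HD, so C = D + (0, 11.9) = (-23.0, 11.9). On A1, D sits at bearing -90° from C; a 149° counterclockwise sweep puts V at bearing 59°, so V = C + 11.9·(cos 59°, sin 59°) = (-16.9, 22.1). A1 meets VZ tangentially, so CV is at right angles to VZ, so VZ runs along (−sin 59°, cos 59°); with |VZ| = 28.2, Z = (-41.0, 36.6). Then |HZ| = |Z − H| = 55.0.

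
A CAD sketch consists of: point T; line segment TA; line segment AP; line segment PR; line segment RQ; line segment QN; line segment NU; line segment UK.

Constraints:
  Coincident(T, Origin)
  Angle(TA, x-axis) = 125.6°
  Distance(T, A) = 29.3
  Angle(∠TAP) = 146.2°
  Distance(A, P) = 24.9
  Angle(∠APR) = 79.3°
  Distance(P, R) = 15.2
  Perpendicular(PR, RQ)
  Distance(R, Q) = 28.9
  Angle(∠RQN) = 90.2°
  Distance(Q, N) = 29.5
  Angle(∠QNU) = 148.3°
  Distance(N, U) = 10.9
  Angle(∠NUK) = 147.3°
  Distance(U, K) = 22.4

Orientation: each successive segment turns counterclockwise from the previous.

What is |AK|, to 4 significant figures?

43.55

T is at the origin; TA runs at 125.6° with length 29.3, so A = (-17.06, 23.82). ∠TAP = 146.2° gives AP at 159.4° from the x-axis; with |AP| = 24.9, P = (-40.36, 32.58). ∠APR = 79.3° gives PR at -99.90° from the x-axis; with |PR| = 15.2, R = (-42.98, 17.61). The perpendicularity gives RQ at right angles to PR, so RQ runs at -9.900°; with |RQ| = 28.9, Q = (-14.51, 12.64). ∠RQN = 90.2° gives QN at 79.90° from the x-axis; with |QN| = 29.5, N = (-9.334, 41.69). ∠QNU = 148.3° gives NU at 111.6° from the x-axis; with |NU| = 10.9, U = (-13.35, 51.82). ∠NUK = 147.3° gives UK at 144.3° from the x-axis; with |UK| = 22.4, K = (-31.54, 64.89). Then |AK| = |K − A| = 43.55.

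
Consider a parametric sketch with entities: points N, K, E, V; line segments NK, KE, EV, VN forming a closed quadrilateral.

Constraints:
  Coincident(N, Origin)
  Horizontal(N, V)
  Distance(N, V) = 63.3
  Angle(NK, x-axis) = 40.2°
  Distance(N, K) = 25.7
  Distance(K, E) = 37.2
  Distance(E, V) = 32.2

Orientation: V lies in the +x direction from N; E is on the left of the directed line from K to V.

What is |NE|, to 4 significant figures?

62.18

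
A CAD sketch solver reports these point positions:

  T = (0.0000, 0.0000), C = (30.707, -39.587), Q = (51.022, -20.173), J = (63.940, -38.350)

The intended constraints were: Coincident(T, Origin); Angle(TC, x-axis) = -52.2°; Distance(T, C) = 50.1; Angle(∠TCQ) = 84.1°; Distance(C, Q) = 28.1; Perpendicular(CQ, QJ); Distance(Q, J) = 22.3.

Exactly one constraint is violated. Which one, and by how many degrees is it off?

Perpendicular(CQ, QJ) — off by 8.30°.

T = (0.00, 0.00) ✓; TC at -52.20° ✓; |TC| = 50.10 ✓; ∠TCQ = 84.10° ✓; |CQ| = 28.10 ✓; ∠(CQ, QJ) = 98.30° ✗; |QJ| = 22.30 ✓.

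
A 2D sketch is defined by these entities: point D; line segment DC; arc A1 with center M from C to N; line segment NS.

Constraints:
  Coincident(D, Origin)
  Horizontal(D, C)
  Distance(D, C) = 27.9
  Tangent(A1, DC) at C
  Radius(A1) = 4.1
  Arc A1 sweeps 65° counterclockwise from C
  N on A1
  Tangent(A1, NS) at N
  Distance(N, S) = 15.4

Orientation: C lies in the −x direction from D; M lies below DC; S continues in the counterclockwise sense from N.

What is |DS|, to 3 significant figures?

41.5

On A1, C sits at bearing 90° from M; a 65° counterclockwise sweep puts N at bearing 155°, so N = M + 4.1·(cos 155°, sin 155°) = (-31.6, -2.37). A1 meets NS tangentially, so MN is at right angles to NS, so NS runs along (−sin 155°, cos 155°); with |NS| = 15.4, S = (-38.1, -16.3). Then |DS| = |S − D| = 41.5.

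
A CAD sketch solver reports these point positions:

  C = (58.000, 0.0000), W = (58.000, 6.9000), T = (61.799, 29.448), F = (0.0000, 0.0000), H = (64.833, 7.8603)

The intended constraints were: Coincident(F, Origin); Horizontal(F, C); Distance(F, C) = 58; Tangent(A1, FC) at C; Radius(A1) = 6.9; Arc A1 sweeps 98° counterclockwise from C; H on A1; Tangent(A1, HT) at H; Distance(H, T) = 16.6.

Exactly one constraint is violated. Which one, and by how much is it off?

Distance(H, T) = 16.6 — off by 5.20.

F = (0.00, 0.00) ✓; F.y = 0.00, C.y = 0.00 ✓; |FC| = 58.00 ✓; ∠(WC, CF) = 90.00° ✓; |WC| = 6.900 ✓; bearing(W→H) − bearing(W→C) = 98.00° ✓; |WH| = 6.900 ✓; ∠(WH, HT) = 90.00° ✓; |HT| = 21.80 ✗.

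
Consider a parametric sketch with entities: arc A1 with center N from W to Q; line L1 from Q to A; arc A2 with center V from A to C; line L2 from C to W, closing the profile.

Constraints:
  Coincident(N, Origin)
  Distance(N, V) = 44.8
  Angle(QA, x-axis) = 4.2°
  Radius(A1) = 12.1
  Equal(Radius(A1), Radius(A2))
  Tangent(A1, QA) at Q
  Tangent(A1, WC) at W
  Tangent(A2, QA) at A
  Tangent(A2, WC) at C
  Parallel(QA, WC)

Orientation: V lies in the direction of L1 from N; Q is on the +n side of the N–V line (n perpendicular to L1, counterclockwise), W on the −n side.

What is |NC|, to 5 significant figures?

46.405

The slot axis is L1's direction at 4.2°, so u = (cos 4.2°, sin 4.2°) = (0.99731, 0.073238) and n = (−sin 4.2°, cos 4.2°) = (-0.073238, 0.99731). N is at the origin and V lies 44.8 along u from N, so V = 44.8·u = (44.680, 3.2811). Tangency of A1 to both parallel lines with radius 12.1 puts Q and W at N ± 12.1·n: Q = (-0.88618, 12.068), W = (0.88618, -12.068). Equal radii place A and C the same way about V: A = V + 12.1·n = (43.794, 15.349), C = V − 12.1·n = (45.566, -8.7864). Then |NC| = |C − N| = 46.405.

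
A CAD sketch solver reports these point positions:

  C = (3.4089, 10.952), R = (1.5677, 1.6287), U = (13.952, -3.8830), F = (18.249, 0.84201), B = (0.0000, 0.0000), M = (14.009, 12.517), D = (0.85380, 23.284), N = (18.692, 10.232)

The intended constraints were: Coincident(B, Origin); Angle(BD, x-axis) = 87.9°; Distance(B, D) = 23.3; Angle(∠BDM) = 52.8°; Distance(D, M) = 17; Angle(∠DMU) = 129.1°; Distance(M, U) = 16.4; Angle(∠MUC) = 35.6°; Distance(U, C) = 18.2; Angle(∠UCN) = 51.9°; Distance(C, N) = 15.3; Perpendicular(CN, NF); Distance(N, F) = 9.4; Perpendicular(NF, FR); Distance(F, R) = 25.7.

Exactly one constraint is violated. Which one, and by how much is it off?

Distance(F, R) = 25.7 — off by 9.00.

B = (0.00, 0.00) ✓; BD at 87.90° ✓; |BD| = 23.30 ✓; ∠BDM = 52.80° ✓; |DM| = 17.00 ✓; ∠DMU = 129.1° ✓; |MU| = 16.40 ✓; ∠MUC = 35.60° ✓; |UC| = 18.20 ✓; ∠UCN = 51.90° ✓; |CN| = 15.30 ✓; ∠(CN, NF) = 90.00° ✓; |NF| = 9.400 ✓; ∠(NF, FR) = 90.00° ✓; |FR| = 16.70 ✗.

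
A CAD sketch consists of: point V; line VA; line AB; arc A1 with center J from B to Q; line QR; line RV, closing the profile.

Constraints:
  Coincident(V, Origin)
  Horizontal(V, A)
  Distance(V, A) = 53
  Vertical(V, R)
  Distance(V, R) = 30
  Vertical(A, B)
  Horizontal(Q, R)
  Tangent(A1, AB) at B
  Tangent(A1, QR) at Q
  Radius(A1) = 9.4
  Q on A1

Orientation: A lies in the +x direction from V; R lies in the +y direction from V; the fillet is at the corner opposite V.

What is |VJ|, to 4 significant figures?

48.22

V and R share the same x with |VR| = 30.0 and R on the +y side, so R = (0.000, 30.00). The virtual corner opposite V is at (53.00, 30.00). A1 meets AB tangentially, so JB is at right angles to AB and the tangent condition forces JQ to be normal to QR, with radius 9.4, so the center J sits 9.4 in from both sides at J = (43.60, 20.60). Then |VJ| = |J − V| = 48.22.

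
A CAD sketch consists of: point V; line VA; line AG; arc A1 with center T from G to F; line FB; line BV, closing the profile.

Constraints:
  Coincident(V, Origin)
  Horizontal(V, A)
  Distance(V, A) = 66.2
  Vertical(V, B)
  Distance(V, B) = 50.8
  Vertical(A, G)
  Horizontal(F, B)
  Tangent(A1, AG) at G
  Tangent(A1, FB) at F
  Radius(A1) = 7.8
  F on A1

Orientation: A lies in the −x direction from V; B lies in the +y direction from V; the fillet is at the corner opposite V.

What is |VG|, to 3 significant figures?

78.9

V is at the origin; VA is horizontal with |VA| = 66.2 and A on the −x side, so A = (-66.2, 0.00). V and B share the same x with |VB| = 50.8 and B on the +y side, so B = (0.00, 50.8). The virtual corner opposite V is at (-66.2, 50.8). Since A1 is tangent to AG there, TG ⟂ AG and tangency of A1 to FB means the radius TF is perpendicular to FB, with radius 7.8, so the center T sits 7.8 in from both sides at T = (-58.4, 43.0). That places the tangent points at G = (-66.2, 43.0) on AG and F = (-58.4, 50.8) on FB. Then |VG| = |G − V| = 78.9.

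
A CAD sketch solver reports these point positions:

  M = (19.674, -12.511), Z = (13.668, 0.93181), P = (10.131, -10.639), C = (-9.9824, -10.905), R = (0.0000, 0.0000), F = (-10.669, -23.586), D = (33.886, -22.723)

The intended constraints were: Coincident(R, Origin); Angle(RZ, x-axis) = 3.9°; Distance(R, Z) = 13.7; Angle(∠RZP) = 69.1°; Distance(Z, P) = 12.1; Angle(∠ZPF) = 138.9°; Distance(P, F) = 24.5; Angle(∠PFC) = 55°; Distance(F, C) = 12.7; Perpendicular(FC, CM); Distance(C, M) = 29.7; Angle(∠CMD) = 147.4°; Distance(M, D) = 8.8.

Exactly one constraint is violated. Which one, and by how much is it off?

Distance(M, D) = 8.8 — off by 8.70.

R = (0.00, 0.00) ✓; RZ at 3.900° ✓; |RZ| = 13.70 ✓; ∠RZP = 69.10° ✓; |ZP| = 12.10 ✓; ∠ZPF = 138.9° ✓; |PF| = 24.50 ✓; ∠PFC = 55.00° ✓; |FC| = 12.70 ✓; ∠(FC, CM) = 90.00° ✓; |CM| = 29.70 ✓; ∠CMD = 147.4° ✓; |MD| = 17.50 ✗.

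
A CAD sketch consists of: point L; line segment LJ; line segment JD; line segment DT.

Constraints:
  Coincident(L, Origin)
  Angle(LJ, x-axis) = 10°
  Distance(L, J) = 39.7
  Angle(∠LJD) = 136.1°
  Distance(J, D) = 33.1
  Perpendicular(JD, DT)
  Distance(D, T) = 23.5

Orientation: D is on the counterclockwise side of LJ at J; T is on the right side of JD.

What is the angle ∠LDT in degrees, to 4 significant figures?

114.0°

∠LJD = 136.1°, so JD runs at 10.0° + (180° − 136.1°) = 53.90° from the x-axis; with |JD| = 33.1, D = J + 33.1·(cos 53.90°, sin 53.90°) = (58.60, 33.64). JD ⟂ DT; with |DT| = 23.5 on the right of JD, T = D + 23.5·(0.8080, -0.5892) = (77.59, 19.79). Then cos ∠LDT = DL·DT / (|DL||DT|), giving 114.0°.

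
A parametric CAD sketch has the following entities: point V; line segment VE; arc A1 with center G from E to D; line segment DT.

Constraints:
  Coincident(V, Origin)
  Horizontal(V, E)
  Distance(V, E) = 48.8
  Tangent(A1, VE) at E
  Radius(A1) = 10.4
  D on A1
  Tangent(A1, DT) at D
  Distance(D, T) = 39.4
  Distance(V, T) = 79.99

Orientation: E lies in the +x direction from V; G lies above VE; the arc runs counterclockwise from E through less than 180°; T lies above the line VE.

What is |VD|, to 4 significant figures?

59.84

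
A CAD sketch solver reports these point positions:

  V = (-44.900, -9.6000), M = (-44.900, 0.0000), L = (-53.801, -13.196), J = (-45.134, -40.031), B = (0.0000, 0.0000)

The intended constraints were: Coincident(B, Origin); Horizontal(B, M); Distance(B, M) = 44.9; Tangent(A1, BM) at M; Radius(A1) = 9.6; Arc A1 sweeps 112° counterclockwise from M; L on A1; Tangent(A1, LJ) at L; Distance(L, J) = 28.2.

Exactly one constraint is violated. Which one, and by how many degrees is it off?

Tangent(A1, LJ) at L — off by 4.10°.

B = (0.00, 0.00) ✓; B.y = 0.00, M.y = 0.00 ✓; |BM| = 44.90 ✓; ∠(VM, MB) = 90.00° ✓; |VM| = 9.600 ✓; bearing(V→L) − bearing(V→M) = 112.0° ✓; |VL| = 9.600 ✓; ∠(VL, LJ) = 94.10° ✗; |LJ| = 28.20 ✓.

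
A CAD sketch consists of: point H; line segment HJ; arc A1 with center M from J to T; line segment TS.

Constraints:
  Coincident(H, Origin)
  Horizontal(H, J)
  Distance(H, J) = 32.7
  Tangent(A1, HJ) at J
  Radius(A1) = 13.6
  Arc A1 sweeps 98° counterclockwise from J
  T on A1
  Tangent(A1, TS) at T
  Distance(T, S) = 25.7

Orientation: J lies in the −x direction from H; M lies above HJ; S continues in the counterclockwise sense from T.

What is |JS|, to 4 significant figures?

42.12

H is at the origin; H and J share the same y with |HJ| = 32.7 and J on the −x side, so J = (-32.70, 0.000). Since A1 is tangent to HJ there, MJ ⟂ HJ, so M = J + (0, 13.6) = (-32.70, 13.60). On A1, J sits at bearing -90° from M; a 98° counterclockwise sweep puts T at bearing 8°, so T = M + 13.6·(cos 8°, sin 8°) = (-19.23, 15.49). Since A1 is tangent to TS there, MT ⟂ TS, so TS runs along (−sin 8°, cos 8°); with |TS| = 25.7, S = (-22.81, 40.94). Then |JS| = |S − J| = 42.12.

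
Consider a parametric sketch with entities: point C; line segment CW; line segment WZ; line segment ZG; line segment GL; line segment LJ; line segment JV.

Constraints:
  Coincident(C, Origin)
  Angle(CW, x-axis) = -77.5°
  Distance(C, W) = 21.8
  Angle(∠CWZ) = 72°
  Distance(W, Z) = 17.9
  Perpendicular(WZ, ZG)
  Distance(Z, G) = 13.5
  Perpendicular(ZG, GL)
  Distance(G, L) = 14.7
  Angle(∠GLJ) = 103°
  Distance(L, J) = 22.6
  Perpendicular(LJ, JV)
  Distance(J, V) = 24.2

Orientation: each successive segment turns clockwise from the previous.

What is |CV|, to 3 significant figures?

37.8

C is at the origin; CW runs at -77.5° with length 21.8, so W = (4.72, -21.3). ∠CWZ = 72.0° gives WZ at 174° from the x-axis; with |WZ| = 17.9, Z = (-13.1, -19.6). WZ is perpendicular to ZG, so ZG runs at 84.5°; with |ZG| = 13.5, G = (-11.8, -6.13). The perpendicularity gives GL at right angles to ZG, so GL runs at -5.50°; with |GL| = 14.7, L = (2.83, -7.54). ∠GLJ = 103.0° gives LJ at -82.5° from the x-axis; with |LJ| = 22.6, J = (5.78, -29.9). The perpendicularity gives JV at right angles to LJ, so JV runs at -172°; with |JV| = 24.2, V = (-18.2, -33.1). Then |CV| = |V − C| = 37.8.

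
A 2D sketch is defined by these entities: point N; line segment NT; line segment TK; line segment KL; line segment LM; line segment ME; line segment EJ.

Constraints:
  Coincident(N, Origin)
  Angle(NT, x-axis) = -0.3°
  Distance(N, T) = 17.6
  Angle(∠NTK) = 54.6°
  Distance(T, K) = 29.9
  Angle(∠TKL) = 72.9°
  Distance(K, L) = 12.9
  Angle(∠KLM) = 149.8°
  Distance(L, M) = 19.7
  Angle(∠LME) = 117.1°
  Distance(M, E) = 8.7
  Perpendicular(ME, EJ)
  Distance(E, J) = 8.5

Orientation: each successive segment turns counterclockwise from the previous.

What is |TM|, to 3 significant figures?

28.2

N is at the origin; NT runs at -0.3° with length 17.6, so T = (17.6, -0.0922). ∠NTK = 54.6° gives TK at 125° from the x-axis; with |TK| = 29.9, K = (0.407, 24.4). ∠TKL = 72.9° gives KL at -128° from the x-axis; with |KL| = 12.9, L = (-7.50, 14.2). ∠KLM = 149.8° gives LM at -97.6° from the x-axis; with |LM| = 19.7, M = (-10.1, -5.35). Then |TM| = |M − T| = 28.2.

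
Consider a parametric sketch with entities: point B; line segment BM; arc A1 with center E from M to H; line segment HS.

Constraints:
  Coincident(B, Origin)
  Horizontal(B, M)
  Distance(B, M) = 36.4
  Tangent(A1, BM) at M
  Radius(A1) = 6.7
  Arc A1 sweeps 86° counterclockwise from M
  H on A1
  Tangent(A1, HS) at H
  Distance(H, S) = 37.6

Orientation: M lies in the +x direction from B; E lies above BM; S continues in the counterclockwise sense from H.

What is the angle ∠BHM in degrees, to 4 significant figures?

34.77°

B is at the origin; BM is horizontal with |BM| = 36.4 and M on the +x side, so M = (36.40, 0.000). The tangent condition forces EM to be normal to BM, so E = M + (0, 6.7) = (36.40, 6.700). On A1, M sits at bearing -90° from E; an 86° counterclockwise sweep puts H at bearing -4°, so H = E + 6.7·(cos -4°, sin -4°) = (43.08, 6.233). Then cos ∠BHM = HB·HM / (|HB||HM|), giving 34.77°.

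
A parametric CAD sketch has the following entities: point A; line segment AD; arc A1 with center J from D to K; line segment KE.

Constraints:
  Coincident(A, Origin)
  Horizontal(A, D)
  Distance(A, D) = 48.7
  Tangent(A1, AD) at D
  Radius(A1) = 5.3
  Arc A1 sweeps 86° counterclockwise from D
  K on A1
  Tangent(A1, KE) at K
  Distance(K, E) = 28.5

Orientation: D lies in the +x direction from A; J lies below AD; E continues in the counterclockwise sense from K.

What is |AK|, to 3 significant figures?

43.7

Since A1 is tangent to AD there, JD ⟂ AD, so J = D + (0, -5.3) = (48.7, -5.30). On A1, D sits at bearing 90° from J; an 86° counterclockwise sweep puts K at bearing 176°, so K = J + 5.3·(cos 176°, sin 176°) = (43.4, -4.93). Then |AK| = |K − A| = 43.7.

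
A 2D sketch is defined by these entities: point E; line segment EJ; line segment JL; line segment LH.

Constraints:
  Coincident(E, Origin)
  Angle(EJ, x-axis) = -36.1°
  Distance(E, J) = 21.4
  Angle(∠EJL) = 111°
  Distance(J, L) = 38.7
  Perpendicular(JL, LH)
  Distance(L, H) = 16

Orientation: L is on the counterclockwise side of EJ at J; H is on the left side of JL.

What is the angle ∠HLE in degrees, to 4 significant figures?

66.69°

∠EJL = 111.0°, so JL runs at -36.1° + (180° − 111.0°) = 32.90° from the x-axis; with |JL| = 38.7, L = J + 38.7·(cos 32.90°, sin 32.90°) = (49.78, 8.412). The perpendicularity gives LH at right angles to JL; with |LH| = 16.0 on the left of JL, H = L + 16.0·(-0.5432, 0.8396) = (41.09, 21.85). Then cos ∠HLE = LH·LE / (|LH||LE|), giving 66.69°.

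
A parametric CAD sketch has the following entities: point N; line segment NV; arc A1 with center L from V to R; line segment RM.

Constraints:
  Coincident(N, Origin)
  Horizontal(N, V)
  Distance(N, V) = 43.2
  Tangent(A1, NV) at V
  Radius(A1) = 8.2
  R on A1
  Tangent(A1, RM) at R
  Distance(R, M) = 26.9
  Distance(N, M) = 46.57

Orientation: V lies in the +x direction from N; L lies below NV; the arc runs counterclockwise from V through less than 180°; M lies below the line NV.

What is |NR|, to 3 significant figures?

35.8

N is at the origin; N and V share the same y with |NV| = 43.2 and V on the +x side, so V = (43.2, 0.00). Tangency of A1 to NV means the radius LV is perpendicular to NV, so L = V + (0, -8.2) = (43.2, -8.20). Since LR ⟂ RM (tangency), |LM| = √(8.2² + 26.9²) = 28.1 regardless of where R sits on A1. So M lies on both circle(N, 46.57) and circle(L, 28.1); the below-NV intersection is M = (31.9, -33.9). R is the foot of the tangent from M: R = (35.1, -7.23).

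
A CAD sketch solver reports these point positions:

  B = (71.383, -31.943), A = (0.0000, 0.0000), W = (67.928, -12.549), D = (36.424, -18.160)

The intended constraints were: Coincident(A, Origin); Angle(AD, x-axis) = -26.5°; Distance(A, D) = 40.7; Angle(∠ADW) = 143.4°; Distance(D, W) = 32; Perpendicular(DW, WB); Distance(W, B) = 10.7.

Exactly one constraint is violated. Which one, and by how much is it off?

Distance(W, B) = 10.7 — off by 9.00.

A = (0.00, 0.00) ✓; AD at -26.50° ✓; |AD| = 40.70 ✓; ∠ADW = 143.4° ✓; |DW| = 32.00 ✓; ∠(DW, WB) = 90.00° ✓; |WB| = 19.70 ✗.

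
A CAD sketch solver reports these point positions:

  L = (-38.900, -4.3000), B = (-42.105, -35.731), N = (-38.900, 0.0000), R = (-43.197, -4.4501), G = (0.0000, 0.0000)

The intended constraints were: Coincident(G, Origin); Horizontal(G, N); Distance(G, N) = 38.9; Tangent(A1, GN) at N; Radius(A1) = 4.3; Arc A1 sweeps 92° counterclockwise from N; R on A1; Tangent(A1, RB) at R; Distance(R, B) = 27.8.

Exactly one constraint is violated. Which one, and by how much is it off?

Distance(R, B) = 27.8 — off by 3.50.

G = (0.00, 0.00) ✓; G.y = 0.00, N.y = 0.00 ✓; |GN| = 38.90 ✓; ∠(LN, NG) = 90.00° ✓; |LN| = 4.300 ✓; bearing(L→R) − bearing(L→N) = 92.00° ✓; |LR| = 4.300 ✓; ∠(LR, RB) = 90.00° ✓; |RB| = 31.30 ✗.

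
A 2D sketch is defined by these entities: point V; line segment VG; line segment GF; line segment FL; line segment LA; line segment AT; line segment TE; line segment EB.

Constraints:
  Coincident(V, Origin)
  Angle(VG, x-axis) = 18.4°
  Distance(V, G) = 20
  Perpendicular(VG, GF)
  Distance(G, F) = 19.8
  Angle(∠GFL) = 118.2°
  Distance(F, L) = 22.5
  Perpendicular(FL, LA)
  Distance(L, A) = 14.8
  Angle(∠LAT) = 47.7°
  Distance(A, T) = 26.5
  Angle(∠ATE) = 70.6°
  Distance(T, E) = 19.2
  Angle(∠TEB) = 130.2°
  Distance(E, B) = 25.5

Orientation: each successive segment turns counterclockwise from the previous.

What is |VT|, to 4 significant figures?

30.41

V is at the origin; VG runs at 18.4° with length 20.0, so G = (18.98, 6.313). VG is perpendicular to GF, so GF runs at 108.4°; with |GF| = 19.8, F = (12.73, 25.10). ∠GFL = 118.2° gives FL at 170.2° from the x-axis; with |FL| = 22.5, L = (-9.444, 28.93). FL is perpendicular to LA, so LA runs at -99.80°; with |LA| = 14.8, A = (-11.96, 14.35). ∠LAT = 47.7° gives AT at 32.50° from the x-axis; with |AT| = 26.5, T = (10.39, 28.58). Then |VT| = |T − V| = 30.41.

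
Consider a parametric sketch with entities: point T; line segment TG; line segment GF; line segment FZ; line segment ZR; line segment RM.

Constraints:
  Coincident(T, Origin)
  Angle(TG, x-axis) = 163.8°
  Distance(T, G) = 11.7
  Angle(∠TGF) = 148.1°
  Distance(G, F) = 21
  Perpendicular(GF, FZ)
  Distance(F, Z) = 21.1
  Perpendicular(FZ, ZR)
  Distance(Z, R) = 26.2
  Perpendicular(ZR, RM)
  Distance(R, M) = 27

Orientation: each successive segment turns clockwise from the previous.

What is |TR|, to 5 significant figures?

15.650

T is at the origin; TG runs at 163.8° with length 11.7, so G = (-11.235, 3.2642). ∠TGF = 148.1° gives GF at 131.90° from the x-axis; with |GF| = 21.0, F = (-25.260, 18.895). GF ⟂ FZ, so FZ runs at 41.900°; with |FZ| = 21.1, Z = (-9.5549, 32.986). FZ ⟂ ZR, so ZR runs at -48.100°; with |ZR| = 26.2, R = (7.9423, 13.485). Then |TR| = |R − T| = 15.650.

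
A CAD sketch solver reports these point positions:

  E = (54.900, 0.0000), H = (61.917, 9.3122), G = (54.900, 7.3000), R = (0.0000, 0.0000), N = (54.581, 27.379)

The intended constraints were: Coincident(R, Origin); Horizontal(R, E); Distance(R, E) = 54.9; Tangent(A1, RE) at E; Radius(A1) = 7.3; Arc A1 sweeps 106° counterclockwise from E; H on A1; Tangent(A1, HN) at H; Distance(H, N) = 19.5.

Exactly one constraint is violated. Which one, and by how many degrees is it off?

Tangent(A1, HN) at H — off by 6.10°.

R = (0.00, 0.00) ✓; R.y = 0.00, E.y = 0.00 ✓; |RE| = 54.90 ✓; ∠(GE, ER) = 90.00° ✓; |GE| = 7.300 ✓; bearing(G→H) − bearing(G→E) = 106.0° ✓; |GH| = 7.300 ✓; ∠(GH, HN) = 83.90° ✗; |HN| = 19.50 ✓.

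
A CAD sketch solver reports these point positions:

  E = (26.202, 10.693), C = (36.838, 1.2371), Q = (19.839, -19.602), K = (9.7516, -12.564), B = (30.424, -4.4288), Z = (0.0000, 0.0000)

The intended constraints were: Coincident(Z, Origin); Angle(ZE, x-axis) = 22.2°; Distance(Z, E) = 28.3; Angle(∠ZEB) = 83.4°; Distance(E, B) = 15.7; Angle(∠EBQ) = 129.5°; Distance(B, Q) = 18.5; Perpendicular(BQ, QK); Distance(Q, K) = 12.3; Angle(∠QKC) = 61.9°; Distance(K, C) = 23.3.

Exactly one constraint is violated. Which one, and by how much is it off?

Distance(K, C) = 23.3 — off by 7.10.

Z = (0.00, 0.00) ✓; ZE at 22.20° ✓; |ZE| = 28.30 ✓; ∠ZEB = 83.40° ✓; |EB| = 15.70 ✓; ∠EBQ = 129.5° ✓; |BQ| = 18.50 ✓; ∠(BQ, QK) = 90.00° ✓; |QK| = 12.30 ✓; ∠QKC = 61.90° ✓; |KC| = 30.40 ✗.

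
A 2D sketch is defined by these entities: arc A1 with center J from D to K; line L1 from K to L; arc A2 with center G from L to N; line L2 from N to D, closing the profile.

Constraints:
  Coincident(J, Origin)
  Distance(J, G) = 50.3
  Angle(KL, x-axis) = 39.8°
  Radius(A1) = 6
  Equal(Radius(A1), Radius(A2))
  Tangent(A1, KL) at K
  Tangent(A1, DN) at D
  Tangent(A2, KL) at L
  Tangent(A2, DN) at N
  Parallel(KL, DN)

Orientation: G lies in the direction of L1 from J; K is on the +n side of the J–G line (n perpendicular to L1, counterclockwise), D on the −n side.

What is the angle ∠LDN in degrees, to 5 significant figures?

13.418°

The slot axis is L1's direction at 39.8°, so u = (cos 39.8°, sin 39.8°) = (0.76828, 0.64011) and n = (−sin 39.8°, cos 39.8°) = (-0.64011, 0.76828). J is at the origin and G lies 50.3 along u from J, so G = 50.3·u = (38.645, 32.198). Tangency of A1 to both parallel lines with radius 6.0 puts K and D at J ± 6.0·n: K = (-3.8407, 4.6097), D = (3.8407, -4.6097). Equal radii place L and N the same way about G: L = G + 6.0·n = (34.804, 36.807), N = G − 6.0·n = (42.485, 27.588). Then cos ∠LDN = DL·DN / (|DL||DN|), giving 13.418°.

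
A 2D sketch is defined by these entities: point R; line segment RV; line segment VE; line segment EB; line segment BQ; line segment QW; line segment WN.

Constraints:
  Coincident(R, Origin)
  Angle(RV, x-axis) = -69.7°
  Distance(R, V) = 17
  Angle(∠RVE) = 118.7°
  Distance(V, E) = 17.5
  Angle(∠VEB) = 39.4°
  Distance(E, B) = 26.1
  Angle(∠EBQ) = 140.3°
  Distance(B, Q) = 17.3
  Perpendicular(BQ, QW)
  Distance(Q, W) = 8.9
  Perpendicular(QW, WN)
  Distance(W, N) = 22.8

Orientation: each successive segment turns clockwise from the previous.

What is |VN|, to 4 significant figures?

8.216

BQ is perpendicular to QW, so QW runs at -41.30°; with |QW| = 8.9, W = (13.25, 4.061). The perpendicularity gives WN at right angles to QW, so WN runs at -131.3°; with |WN| = 22.8, N = (-1.798, -13.07). Then |VN| = |N − V| = 8.216.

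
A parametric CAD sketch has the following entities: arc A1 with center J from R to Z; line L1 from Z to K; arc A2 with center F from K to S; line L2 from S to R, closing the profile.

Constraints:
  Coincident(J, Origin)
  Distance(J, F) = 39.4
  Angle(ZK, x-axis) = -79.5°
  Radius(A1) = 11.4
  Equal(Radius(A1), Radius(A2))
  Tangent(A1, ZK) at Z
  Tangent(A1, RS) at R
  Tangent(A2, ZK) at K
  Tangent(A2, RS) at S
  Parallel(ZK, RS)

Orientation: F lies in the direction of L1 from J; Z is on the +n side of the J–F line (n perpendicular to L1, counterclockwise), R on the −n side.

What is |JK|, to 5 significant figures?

41.016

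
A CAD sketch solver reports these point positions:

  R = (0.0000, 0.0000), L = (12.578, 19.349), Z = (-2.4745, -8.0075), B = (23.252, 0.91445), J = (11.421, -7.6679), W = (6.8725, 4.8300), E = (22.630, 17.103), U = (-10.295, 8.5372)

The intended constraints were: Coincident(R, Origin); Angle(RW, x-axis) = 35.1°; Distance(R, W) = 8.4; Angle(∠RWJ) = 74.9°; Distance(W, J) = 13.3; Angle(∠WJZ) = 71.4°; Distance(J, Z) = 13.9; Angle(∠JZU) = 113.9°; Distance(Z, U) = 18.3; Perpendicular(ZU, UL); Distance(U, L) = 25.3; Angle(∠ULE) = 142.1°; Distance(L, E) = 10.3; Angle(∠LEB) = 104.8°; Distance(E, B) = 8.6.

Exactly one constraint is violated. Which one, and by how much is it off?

Distance(E, B) = 8.6 — off by 7.60.

R = (0.00, 0.00) ✓; RW at 35.10° ✓; |RW| = 8.400 ✓; ∠RWJ = 74.90° ✓; |WJ| = 13.30 ✓; ∠WJZ = 71.40° ✓; |JZ| = 13.90 ✓; ∠JZU = 113.9° ✓; |ZU| = 18.30 ✓; ∠(ZU, UL) = 90.00° ✓; |UL| = 25.30 ✓; ∠ULE = 142.1° ✓; |LE| = 10.30 ✓; ∠LEB = 104.8° ✓; |EB| = 16.20 ✗.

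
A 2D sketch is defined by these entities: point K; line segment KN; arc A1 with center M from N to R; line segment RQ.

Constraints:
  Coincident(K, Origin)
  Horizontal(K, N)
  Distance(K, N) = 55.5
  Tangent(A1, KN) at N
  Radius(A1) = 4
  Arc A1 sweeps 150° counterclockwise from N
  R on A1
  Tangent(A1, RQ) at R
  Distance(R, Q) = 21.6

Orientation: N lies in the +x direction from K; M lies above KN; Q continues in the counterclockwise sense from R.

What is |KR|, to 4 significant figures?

57.98

K is at the origin; KN is horizontal with |KN| = 55.5 and N on the +x side, so N = (55.50, 0.000). Since A1 is tangent to KN there, MN ⟂ KN, so M = N + (0, 4) = (55.50, 4.000). On A1, N sits at bearing -90° from M; a 150° counterclockwise sweep puts R at bearing 60°, so R = M + 4.0·(cos 60°, sin 60°) = (57.50, 7.464). Then |KR| = |R − K| = 57.98.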